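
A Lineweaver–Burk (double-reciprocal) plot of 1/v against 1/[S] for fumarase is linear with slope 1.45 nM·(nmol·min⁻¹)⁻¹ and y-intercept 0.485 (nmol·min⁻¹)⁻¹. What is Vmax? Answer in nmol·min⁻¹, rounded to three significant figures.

The y-intercept of a Lineweaver–Burk plot equals 1/Vmax, so Vmax = 1/0.485 = 2.06 nmol·min⁻¹.

2.06 nmol·min⁻¹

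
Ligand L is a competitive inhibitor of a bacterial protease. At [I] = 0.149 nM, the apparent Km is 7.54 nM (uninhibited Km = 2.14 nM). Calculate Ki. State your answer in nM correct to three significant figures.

0.0590 nM

Competitive: Km,app = α·Km with α = 1 + [I]/Ki.
α = Km,app/Km = 7.54/2.14 = 3.523.
Since α = 1 + [I]/Ki, [I]/Ki = 3.523 − 1 = 2.523 and Ki = 0.149/2.523 = 0.0590 nM.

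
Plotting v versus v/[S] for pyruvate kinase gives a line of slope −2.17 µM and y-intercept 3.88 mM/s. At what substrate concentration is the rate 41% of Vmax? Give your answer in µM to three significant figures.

1.51 µM

The Eadie–Hofstee slope gives Km = 2.17 µM (slope = −Km).
v/Vmax = [S]/(Km+[S]) = 0.41 ⇒ [S] = Km·0.41/(1−0.41) = 2.17 × 0.6949 = 1.51 µM.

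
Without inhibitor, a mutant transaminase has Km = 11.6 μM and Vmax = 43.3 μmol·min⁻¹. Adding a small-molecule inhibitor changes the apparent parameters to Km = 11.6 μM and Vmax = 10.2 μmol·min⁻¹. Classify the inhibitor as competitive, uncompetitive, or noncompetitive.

Vmax decreases (43.3 → 10.2 μmol·min⁻¹) while Km is unchanged — pure noncompetitive inhibition.

noncompetitive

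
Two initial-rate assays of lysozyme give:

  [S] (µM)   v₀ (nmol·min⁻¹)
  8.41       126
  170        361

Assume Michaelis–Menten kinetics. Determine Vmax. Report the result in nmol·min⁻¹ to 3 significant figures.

From v = Vmax[S]/(Km+[S]), each point gives Vmax = v(Km+[S])/[S].
Equating: 126(Km+8.41)/8.41 = 361(Km+170)/170.
14.98·Km + 126 = 2.124·Km + 361, so (14.98 − 2.124)·Km = 361 − 126.
Km = 235.0/12.86 = 18.3 µM; then Vmax = 126(18.3+8.41)/8.41 = 400 nmol·min⁻¹.

400 nmol·min⁻¹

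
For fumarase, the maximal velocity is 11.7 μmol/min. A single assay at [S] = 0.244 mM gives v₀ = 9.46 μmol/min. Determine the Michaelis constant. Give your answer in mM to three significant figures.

0.0578 mM

From v = Vmax[S]/(Km+[S]), Km = [S](Vmax − v)/v.
Km = 0.244 × (11.7 − 9.46) / 9.46 = 0.5466/9.46 = 0.0578 mM.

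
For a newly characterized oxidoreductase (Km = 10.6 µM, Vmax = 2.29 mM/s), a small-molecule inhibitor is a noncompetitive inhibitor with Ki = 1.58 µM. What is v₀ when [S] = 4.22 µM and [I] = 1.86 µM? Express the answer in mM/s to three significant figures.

0.300 mM/s

α = 1 + [I]/Ki = 1 + 1.86/1.58 = 2.177.
For a noncompetitive inhibitor, Vmax is reduced to Vmax/α while Km is unchanged: Km,app = 10.6 µM, Vmax,app = 1.05 mM/s.
v = Vmax,app·[S]/(Km,app + [S]) = 1.05 × 4.22/(10.6 + 4.22) = 0.300 mM/s.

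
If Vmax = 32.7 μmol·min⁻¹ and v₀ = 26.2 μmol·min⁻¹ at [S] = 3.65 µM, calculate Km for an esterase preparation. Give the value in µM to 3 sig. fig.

v/Vmax = 26.2/32.7 = 0.8012 = [S]/(Km+[S]).
So Km + [S] = [S]/0.8012 = 4.556 µM, giving Km = 4.556 − 3.65 = 0.906 µM.

0.906 µM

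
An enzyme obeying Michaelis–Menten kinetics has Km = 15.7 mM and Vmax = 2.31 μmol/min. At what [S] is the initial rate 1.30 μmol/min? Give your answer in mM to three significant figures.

20.2 mM

The required fractional saturation is v/Vmax = 1.30/2.31 = 0.5628.
Then [S]/(Km+[S]) = 0.5628 ⇒ [S] = 15.7 × 0.5628/(1 − 0.5628) = 20.2 mM.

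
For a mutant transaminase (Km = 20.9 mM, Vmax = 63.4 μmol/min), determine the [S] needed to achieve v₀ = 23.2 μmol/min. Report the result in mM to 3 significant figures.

Rearranging v = Vmax[S]/(Km+[S]) gives [S] = Km·v/(Vmax − v).
[S] = 20.9 × 23.2 / (63.4 − 23.2) = 484.9/40.20 = 12.1 mM.

12.1 mM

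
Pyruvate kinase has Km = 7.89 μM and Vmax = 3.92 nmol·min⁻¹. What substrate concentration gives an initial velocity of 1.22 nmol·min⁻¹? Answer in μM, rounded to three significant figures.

Rearranging v = Vmax[S]/(Km+[S]) gives [S] = Km·v/(Vmax − v).
[S] = 7.89 × 1.22 / (3.92 − 1.22) = 9.626/2.700 = 3.57 μM.

3.57 μM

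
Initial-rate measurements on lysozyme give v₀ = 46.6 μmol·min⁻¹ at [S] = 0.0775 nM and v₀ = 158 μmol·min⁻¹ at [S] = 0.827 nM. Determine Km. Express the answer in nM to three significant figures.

0.272 nM

From v = Vmax[S]/(Km+[S]), each point gives Vmax = v(Km+[S])/[S].
Equating: 46.6(Km+0.0775)/0.0775 = 158(Km+0.827)/0.827.
601.3·Km + 46.6 = 191.1·Km + 158, so (601.3 − 191.1)·Km = 158 − 46.6.
Km = 111.4/410.2 = 0.272 nM; then Vmax = 46.6(0.272+0.0775)/0.0775 = 210 μmol·min⁻¹.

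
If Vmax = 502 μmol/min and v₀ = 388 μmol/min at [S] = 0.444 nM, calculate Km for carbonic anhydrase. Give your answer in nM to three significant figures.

0.130 nM

From v = Vmax[S]/(Km+[S]), Km = [S](Vmax − v)/v.
Km = 0.444 × (502 − 388) / 388 = 50.62/388 = 0.130 nM.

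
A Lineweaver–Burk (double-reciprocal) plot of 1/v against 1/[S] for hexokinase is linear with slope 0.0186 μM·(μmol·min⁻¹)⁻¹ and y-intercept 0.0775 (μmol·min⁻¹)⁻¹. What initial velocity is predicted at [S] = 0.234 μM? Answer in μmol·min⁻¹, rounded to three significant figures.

6.37 μmol·min⁻¹

The y-intercept is 1/Vmax, so Vmax = 1/0.0775 = 12.9 μmol·min⁻¹.
The slope is Km/Vmax, so Km = 0.0186 × 12.9 = 0.240 μM.
Then v = 12.9 × 0.234/(0.240 + 0.234) = 6.37 μmol·min⁻¹.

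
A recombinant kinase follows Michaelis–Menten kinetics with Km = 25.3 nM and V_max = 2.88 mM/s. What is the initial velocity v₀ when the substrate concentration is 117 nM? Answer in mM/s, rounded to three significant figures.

v = Vmax·[S]/(Km + [S]) = 2.88 × 117 / (25.3 + 117)
  = 337.0 / 142.3 = 2.37 mM/s.

2.37 mM/s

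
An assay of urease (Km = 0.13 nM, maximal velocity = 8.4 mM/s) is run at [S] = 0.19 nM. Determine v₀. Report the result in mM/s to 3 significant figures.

4.99 mM/s

v = Vmax·[S]/(Km + [S]) = 8.4 × 0.19 / (0.13 + 0.19)
  = 1.596 / 0.3200 = 4.99 mM/s.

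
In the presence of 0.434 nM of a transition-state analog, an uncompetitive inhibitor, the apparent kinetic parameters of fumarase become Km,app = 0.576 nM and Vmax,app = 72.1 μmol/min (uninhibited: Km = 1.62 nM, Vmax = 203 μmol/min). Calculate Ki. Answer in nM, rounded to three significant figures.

0.239 nM

Uncompetitive: Vmax,app = Vmax/α (and Km,app = Km/α) with α = 1 + [I]/Ki.
α = Vmax/Vmax,app = 203/72.1 = 2.816.
Since α = 1 + [I]/Ki, [I]/Ki = 2.816 − 1 = 1.816 and Ki = 0.434/1.816 = 0.239 nM.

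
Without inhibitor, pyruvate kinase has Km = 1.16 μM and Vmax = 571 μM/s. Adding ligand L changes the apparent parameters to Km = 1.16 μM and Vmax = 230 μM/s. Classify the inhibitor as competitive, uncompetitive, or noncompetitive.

noncompetitive

Vmax decreases (571 → 230 μM/s) while Km is unchanged — pure noncompetitive inhibition.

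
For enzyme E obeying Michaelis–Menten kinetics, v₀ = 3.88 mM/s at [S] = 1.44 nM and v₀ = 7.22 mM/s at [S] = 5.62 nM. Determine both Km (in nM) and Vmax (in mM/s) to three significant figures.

Km = 2.37 nM; Vmax = 10.3 mM/s

In reciprocal form, 1/v = (Km/Vmax)·(1/[S]) + 1/Vmax. The two points give (1/[S], 1/v) = (0.6944, 0.2577) and (0.1779, 0.1385).
Slope = (0.2577 − 0.1385)/(0.6944 − 0.1779) = 0.2308; intercept = 0.2577 − 0.2308×0.6944 = 0.09743.
Vmax = 1/intercept = 10.3 mM/s; Km = slope × Vmax = 0.2308 × 10.3 = 2.37 nM.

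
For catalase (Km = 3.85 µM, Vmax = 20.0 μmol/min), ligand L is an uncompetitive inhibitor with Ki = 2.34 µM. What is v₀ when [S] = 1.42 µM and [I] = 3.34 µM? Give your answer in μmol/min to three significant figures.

3.89 μmol/min

With α = 1 + [I]/Ki = 1 + 3.34/2.34 = 2.427, the uncompetitive rate law is v = (Vmax/α)·[S] / (Km/α + [S]).
v = (20.0/2.427)×1.42 / (3.85/2.427 + 1.42) = 11.70/3.006 = 3.89 μmol/min.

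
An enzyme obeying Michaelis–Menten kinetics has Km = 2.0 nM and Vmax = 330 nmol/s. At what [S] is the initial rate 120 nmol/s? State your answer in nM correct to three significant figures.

1.14 nM

Rearranging v = Vmax[S]/(Km+[S]) gives [S] = Km·v/(Vmax − v).
[S] = 2.0 × 120 / (330 − 120) = 240.0/210.0 = 1.14 nM.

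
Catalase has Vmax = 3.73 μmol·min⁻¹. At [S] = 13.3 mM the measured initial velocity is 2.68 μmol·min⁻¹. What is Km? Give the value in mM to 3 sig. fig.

5.21 mM

v/Vmax = 2.68/3.73 = 0.7185 = [S]/(Km+[S]).
So Km + [S] = [S]/0.7185 = 18.51 mM, giving Km = 18.51 − 13.3 = 5.21 mM.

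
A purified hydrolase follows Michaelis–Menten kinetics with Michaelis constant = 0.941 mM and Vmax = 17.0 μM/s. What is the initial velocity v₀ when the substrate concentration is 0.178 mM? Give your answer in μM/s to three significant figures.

v = Vmax·[S]/(Km + [S]) = 17.0 × 0.178 / (0.941 + 0.178)
  = 3.026 / 1.119 = 2.70 μM/s.

2.70 μM/s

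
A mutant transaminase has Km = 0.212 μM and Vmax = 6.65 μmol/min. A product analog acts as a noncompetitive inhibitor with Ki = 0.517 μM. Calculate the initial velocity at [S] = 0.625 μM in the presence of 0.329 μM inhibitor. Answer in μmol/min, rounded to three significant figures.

3.03 μmol/min

With α = 1 + [I]/Ki = 1 + 0.329/0.517 = 1.636, the noncompetitive rate law is v = (Vmax/α)·[S] / (Km + [S]).
v = (6.65/1.636)×0.625 / (0.212 + 0.625) = 2.540/0.8370 = 3.03 μmol/min.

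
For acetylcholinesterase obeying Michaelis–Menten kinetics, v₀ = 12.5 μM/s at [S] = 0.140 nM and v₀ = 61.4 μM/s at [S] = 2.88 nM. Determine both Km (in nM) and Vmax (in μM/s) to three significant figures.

Km = 0.719 nM; Vmax = 76.7 μM/s

In reciprocal form, 1/v = (Km/Vmax)·(1/[S]) + 1/Vmax. The two points give (1/[S], 1/v) = (7.143, 0.08000) and (0.3472, 0.01629).
Slope = (0.08000 − 0.01629)/(7.143 − 0.3472) = 0.009376; intercept = 0.08000 − 0.009376×7.143 = 0.01303.
Vmax = 1/intercept = 76.7 μM/s; Km = slope × Vmax = 0.009376 × 76.7 = 0.719 nM.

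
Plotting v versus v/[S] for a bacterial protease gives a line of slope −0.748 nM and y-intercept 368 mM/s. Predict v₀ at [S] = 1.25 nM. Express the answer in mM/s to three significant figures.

230 mM/s

In the Eadie–Hofstee form v = Vmax − Km·(v/[S]), the slope is −Km and the intercept is Vmax, so Km = 0.748 nM and Vmax = 368 mM/s.
v = 368 × 1.25/(0.748 + 1.25) = 230 mM/s.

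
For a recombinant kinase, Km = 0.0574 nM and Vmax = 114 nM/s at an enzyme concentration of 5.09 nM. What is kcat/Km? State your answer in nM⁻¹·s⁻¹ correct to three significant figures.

kcat = Vmax/[E]total = 114/5.09 = 22.4 s⁻¹.
kcat/Km = 22.4/0.0574 = 390 nM⁻¹·s⁻¹.

390 nM⁻¹·s⁻¹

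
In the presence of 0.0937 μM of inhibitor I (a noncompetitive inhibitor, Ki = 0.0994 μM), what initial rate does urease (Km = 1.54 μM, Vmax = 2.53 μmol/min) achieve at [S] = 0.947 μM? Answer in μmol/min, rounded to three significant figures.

0.496 μmol/min

With α = 1 + [I]/Ki = 1 + 0.0937/0.0994 = 1.943, the noncompetitive rate law is v = (Vmax/α)·[S] / (Km + [S]).
v = (2.53/1.943)×0.947 / (1.54 + 0.947) = 1.233/2.487 = 0.496 μmol/min.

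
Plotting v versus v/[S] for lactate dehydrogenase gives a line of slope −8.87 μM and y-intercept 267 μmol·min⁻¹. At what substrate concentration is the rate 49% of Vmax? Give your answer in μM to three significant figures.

The Eadie–Hofstee slope gives Km = 8.87 μM (slope = −Km).
v/Vmax = [S]/(Km+[S]) = 0.49 ⇒ [S] = Km·0.49/(1−0.49) = 8.87 × 0.9608 = 8.52 μM.

8.52 μM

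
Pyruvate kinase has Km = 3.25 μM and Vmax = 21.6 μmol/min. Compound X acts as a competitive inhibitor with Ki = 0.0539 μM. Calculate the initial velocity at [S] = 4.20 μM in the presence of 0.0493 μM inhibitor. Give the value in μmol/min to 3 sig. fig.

With α = 1 + [I]/Ki = 1 + 0.0493/0.0539 = 1.915, the competitive rate law is v = Vmax[S] / (αKm + [S]).
v = 21.6×4.20 / (1.915×3.25 + 4.20) = 90.72/10.42 = 8.70 μmol/min.

8.70 μmol/min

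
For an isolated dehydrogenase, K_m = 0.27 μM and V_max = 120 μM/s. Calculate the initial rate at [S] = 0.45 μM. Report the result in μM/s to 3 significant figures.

[S]/(Km+[S]) = 0.45/0.7200 = 0.6250, the fractional saturation.
v = 0.6250 × Vmax = 0.6250 × 120 = 75.0 μM/s.

75.0 μM/s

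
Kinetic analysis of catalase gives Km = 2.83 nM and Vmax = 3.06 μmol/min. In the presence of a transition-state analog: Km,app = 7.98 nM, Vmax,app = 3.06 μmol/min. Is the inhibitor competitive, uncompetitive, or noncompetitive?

competitive

Km increases (2.83 → 7.98 nM) while Vmax is unchanged — the hallmark of competitive inhibition.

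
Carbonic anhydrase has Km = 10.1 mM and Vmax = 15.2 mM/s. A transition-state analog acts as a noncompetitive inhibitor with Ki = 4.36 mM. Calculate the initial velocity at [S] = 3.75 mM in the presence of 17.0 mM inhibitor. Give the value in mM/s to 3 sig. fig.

α = 1 + [I]/Ki = 1 + 17.0/4.36 = 4.899.
For a noncompetitive inhibitor, Vmax is reduced to Vmax/α while Km is unchanged: Km,app = 10.1 mM, Vmax,app = 3.10 mM/s.
v = Vmax,app·[S]/(Km,app + [S]) = 3.10 × 3.75/(10.1 + 3.75) = 0.840 mM/s.

0.840 mM/s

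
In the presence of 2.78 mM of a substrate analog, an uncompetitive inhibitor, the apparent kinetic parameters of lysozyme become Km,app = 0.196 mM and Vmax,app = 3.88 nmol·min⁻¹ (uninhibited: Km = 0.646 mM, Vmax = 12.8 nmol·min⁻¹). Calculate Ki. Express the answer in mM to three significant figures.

Uncompetitive: Vmax,app = Vmax/α (and Km,app = Km/α) with α = 1 + [I]/Ki.
α = Vmax/Vmax,app = 12.8/3.88 = 3.299.
Since α = 1 + [I]/Ki, [I]/Ki = 3.299 − 1 = 2.299 and Ki = 2.78/2.299 = 1.21 mM.

1.21 mM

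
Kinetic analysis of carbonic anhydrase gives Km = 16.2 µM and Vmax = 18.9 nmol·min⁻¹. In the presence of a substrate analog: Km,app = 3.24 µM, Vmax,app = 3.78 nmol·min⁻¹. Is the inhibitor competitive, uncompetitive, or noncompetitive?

Both Km and Vmax decrease by the same factor (~5.00-fold) — characteristic of uncompetitive inhibition.

uncompetitive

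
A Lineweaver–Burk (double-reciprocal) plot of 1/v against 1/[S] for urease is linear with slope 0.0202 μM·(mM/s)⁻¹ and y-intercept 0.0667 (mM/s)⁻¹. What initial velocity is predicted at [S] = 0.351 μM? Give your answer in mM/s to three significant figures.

8.05 mM/s

The y-intercept is 1/Vmax, so Vmax = 1/0.0667 = 15.0 mM/s.
The slope is Km/Vmax, so Km = 0.0202 × 15.0 = 0.303 μM.
Then v = 15.0 × 0.351/(0.303 + 0.351) = 8.05 mM/s.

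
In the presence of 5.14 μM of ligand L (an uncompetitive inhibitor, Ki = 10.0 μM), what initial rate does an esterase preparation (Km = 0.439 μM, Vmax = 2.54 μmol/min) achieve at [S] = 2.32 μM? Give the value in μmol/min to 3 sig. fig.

With α = 1 + [I]/Ki = 1 + 5.14/10.0 = 1.514, the uncompetitive rate law is v = (Vmax/α)·[S] / (Km/α + [S]).
v = (2.54/1.514)×2.32 / (0.439/1.514 + 2.32) = 3.892/2.610 = 1.49 μmol/min.

1.49 μmol/min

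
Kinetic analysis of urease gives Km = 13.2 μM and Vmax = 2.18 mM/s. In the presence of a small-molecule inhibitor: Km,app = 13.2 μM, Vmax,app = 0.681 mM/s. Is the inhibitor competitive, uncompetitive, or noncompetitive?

noncompetitive

Vmax decreases (2.18 → 0.681 mM/s) while Km is unchanged — pure noncompetitive inhibition.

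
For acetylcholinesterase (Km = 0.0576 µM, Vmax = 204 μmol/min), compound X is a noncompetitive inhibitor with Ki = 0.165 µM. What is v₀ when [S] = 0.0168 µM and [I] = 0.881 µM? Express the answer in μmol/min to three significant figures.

With α = 1 + [I]/Ki = 1 + 0.881/0.165 = 6.339, the noncompetitive rate law is v = (Vmax/α)·[S] / (Km + [S]).
v = (204/6.339)×0.0168 / (0.0576 + 0.0168) = 0.5406/0.07440 = 7.27 μmol/min.

7.27 μmol/min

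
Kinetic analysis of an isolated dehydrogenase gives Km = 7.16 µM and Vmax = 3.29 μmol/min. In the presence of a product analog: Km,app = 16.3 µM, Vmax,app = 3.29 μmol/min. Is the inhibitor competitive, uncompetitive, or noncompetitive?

Km increases (7.16 → 16.3 µM) while Vmax is unchanged — the hallmark of competitive inhibition.

competitive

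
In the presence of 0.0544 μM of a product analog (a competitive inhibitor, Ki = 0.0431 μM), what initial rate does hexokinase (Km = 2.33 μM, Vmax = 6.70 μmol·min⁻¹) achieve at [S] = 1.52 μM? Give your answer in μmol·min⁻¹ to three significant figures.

1.50 μmol·min⁻¹

With α = 1 + [I]/Ki = 1 + 0.0544/0.0431 = 2.262, the competitive rate law is v = Vmax[S] / (αKm + [S]).
v = 6.70×1.52 / (2.262×2.33 + 1.52) = 10.18/6.791 = 1.50 μmol·min⁻¹.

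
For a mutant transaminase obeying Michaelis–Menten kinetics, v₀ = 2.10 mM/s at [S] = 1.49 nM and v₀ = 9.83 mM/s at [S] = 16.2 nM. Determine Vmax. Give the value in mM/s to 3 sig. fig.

15.7 mM/s

In reciprocal form, 1/v = (Km/Vmax)·(1/[S]) + 1/Vmax. The two points give (1/[S], 1/v) = (0.6711, 0.4762) and (0.06173, 0.1017).
Slope = (0.4762 − 0.1017)/(0.6711 − 0.06173) = 0.6145; intercept = 0.4762 − 0.6145×0.6711 = 0.06380.
Vmax = 1/intercept = 15.7 mM/s; Km = slope × Vmax = 0.6145 × 15.7 = 9.63 nM.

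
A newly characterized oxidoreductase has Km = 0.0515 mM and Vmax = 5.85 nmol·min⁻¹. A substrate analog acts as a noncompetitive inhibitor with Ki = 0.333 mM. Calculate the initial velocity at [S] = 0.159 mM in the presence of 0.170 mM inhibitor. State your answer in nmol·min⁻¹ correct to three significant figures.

With α = 1 + [I]/Ki = 1 + 0.170/0.333 = 1.511, the noncompetitive rate law is v = (Vmax/α)·[S] / (Km + [S]).
v = (5.85/1.511)×0.159 / (0.0515 + 0.159) = 0.6158/0.2105 = 2.93 nmol·min⁻¹.

2.93 nmol·min⁻¹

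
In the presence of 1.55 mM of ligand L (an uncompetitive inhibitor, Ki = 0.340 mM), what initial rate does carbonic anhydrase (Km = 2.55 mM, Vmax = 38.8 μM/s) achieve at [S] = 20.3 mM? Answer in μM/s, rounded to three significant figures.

α = 1 + [I]/Ki = 1 + 1.55/0.340 = 5.559.
For an uncompetitive inhibitor, both parameters are divided by α, giving Vmax/α and Km/α: Km,app = 0.459 mM, Vmax,app = 6.98 μM/s.
v = Vmax,app·[S]/(Km,app + [S]) = 6.98 × 20.3/(0.459 + 20.3) = 6.83 μM/s.

6.83 μM/s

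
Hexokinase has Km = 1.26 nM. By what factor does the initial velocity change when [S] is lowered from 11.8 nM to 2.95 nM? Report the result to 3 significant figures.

Since Vmax cancels, v₂/v₁ = [S]₂(Km+[S]₁) / [S]₁(Km+[S]₂).
= 2.95×(1.26+11.8) / (11.8×(1.26+2.95)) = 38.53/49.68 = 0.776.

0.776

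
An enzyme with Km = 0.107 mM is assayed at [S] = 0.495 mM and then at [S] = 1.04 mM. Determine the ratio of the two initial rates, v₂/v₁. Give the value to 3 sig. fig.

The fractional saturations are [S]/(Km+[S]) = 0.495/0.6020 = 0.8223 and 1.04/1.147 = 0.9067.
v₂/v₁ is just their ratio: 0.9067/0.8223 = 1.10.

1.10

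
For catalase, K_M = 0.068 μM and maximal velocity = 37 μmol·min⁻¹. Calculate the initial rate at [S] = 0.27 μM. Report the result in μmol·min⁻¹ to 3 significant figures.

[S]/(Km+[S]) = 0.27/0.3380 = 0.7988, the fractional saturation.
v = 0.7988 × Vmax = 0.7988 × 37 = 29.6 μmol·min⁻¹.

29.6 μmol·min⁻¹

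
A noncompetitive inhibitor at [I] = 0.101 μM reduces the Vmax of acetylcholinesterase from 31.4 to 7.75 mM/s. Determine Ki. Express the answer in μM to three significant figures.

Noncompetitive: Vmax,app = Vmax/α with α = 1 + [I]/Ki.
α = Vmax/Vmax,app = 31.4/7.75 = 4.052.
Since α = 1 + [I]/Ki, [I]/Ki = 4.052 − 1 = 3.052 and Ki = 0.101/3.052 = 0.0331 μM.

0.0331 μM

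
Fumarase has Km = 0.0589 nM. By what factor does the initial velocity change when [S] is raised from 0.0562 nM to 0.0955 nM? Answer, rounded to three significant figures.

Since Vmax cancels, v₂/v₁ = [S]₂(Km+[S]₁) / [S]₁(Km+[S]₂).
= 0.0955×(0.0589+0.0562) / (0.0562×(0.0589+0.0955)) = 0.01099/0.008677 = 1.27.

1.27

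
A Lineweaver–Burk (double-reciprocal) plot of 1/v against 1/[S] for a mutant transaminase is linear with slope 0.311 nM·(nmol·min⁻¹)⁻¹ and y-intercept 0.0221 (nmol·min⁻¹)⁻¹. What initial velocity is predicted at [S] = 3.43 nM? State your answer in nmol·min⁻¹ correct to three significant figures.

The y-intercept is 1/Vmax, so Vmax = 1/0.0221 = 45.2 nmol·min⁻¹.
The slope is Km/Vmax, so Km = 0.311 × 45.2 = 14.1 nM.
Then v = 45.2 × 3.43/(14.1 + 3.43) = 8.87 nmol·min⁻¹.

8.87 nmol·min⁻¹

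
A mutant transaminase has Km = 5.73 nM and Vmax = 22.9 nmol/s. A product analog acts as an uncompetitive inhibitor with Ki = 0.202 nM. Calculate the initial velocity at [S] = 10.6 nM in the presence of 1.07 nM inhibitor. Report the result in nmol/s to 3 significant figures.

3.35 nmol/s

α = 1 + [I]/Ki = 1 + 1.07/0.202 = 6.297.
For an uncompetitive inhibitor, both parameters are divided by α, giving Vmax/α and Km/α: Km,app = 0.910 nM, Vmax,app = 3.64 nmol/s.
v = Vmax,app·[S]/(Km,app + [S]) = 3.64 × 10.6/(0.910 + 10.6) = 3.35 nmol/s.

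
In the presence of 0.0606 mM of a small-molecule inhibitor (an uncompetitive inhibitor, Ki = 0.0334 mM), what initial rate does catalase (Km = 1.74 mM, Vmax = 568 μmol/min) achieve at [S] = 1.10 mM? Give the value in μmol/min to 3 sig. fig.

α = 1 + [I]/Ki = 1 + 0.0606/0.0334 = 2.814.
For an uncompetitive inhibitor, both parameters are divided by α, giving Vmax/α and Km/α: Km,app = 0.618 mM, Vmax,app = 202 μmol/min.
v = Vmax,app·[S]/(Km,app + [S]) = 202 × 1.10/(0.618 + 1.10) = 129 μmol/min.

129 μmol/min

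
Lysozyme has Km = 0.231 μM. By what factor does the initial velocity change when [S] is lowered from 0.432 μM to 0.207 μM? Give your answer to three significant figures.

0.725

The fractional saturations are [S]/(Km+[S]) = 0.432/0.6630 = 0.6516 and 0.207/0.4380 = 0.4726.
v₂/v₁ is just their ratio: 0.4726/0.6516 = 0.725.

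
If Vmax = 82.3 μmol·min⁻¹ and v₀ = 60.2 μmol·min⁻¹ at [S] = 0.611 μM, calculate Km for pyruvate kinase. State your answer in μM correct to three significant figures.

From v = Vmax[S]/(Km+[S]), Km = [S](Vmax − v)/v.
Km = 0.611 × (82.3 − 60.2) / 60.2 = 13.50/60.2 = 0.224 μM.

0.224 μM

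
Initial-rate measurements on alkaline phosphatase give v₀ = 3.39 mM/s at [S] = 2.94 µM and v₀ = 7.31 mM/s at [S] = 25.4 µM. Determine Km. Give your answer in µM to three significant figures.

4.53 µM

From v = Vmax[S]/(Km+[S]), each point gives Vmax = v(Km+[S])/[S].
Equating: 3.39(Km+2.94)/2.94 = 7.31(Km+25.4)/25.4.
1.153·Km + 3.39 = 0.2878·Km + 7.31, so (1.153 − 0.2878)·Km = 7.31 − 3.39.
Km = 3.920/0.8653 = 4.53 µM; then Vmax = 3.39(4.53+2.94)/2.94 = 8.61 mM/s.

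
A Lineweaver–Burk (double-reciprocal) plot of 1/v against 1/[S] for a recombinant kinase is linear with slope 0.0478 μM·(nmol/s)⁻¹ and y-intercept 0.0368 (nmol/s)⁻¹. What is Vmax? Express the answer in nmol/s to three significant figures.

The y-intercept of a Lineweaver–Burk plot equals 1/Vmax, so Vmax = 1/0.0368 = 27.2 nmol/s.

27.2 nmol/s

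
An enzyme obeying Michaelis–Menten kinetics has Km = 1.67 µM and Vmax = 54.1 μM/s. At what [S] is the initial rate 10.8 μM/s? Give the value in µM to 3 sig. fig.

0.417 µM

The required fractional saturation is v/Vmax = 10.8/54.1 = 0.1996.
Then [S]/(Km+[S]) = 0.1996 ⇒ [S] = 1.67 × 0.1996/(1 − 0.1996) = 0.417 µM.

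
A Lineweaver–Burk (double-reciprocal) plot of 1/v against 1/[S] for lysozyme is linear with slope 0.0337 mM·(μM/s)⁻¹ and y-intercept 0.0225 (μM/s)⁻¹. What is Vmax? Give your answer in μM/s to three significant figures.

The y-intercept of a Lineweaver–Burk plot equals 1/Vmax, so Vmax = 1/0.0225 = 44.4 μM/s.

44.4 μM/s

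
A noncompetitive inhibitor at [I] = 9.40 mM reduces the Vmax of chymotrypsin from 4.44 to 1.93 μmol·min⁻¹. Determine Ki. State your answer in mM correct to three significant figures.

7.23 mM

Noncompetitive: Vmax,app = Vmax/α with α = 1 + [I]/Ki.
α = Vmax/Vmax,app = 4.44/1.93 = 2.301.
Ki = [I]/(α − 1) = 9.40/1.301 = 7.23 mM.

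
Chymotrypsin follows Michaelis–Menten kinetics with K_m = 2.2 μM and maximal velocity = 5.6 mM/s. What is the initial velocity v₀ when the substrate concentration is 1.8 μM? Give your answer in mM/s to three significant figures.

2.52 mM/s

v = Vmax·[S]/(Km + [S]) = 5.6 × 1.8 / (2.2 + 1.8)
  = 10.08 / 4.000 = 2.52 mM/s.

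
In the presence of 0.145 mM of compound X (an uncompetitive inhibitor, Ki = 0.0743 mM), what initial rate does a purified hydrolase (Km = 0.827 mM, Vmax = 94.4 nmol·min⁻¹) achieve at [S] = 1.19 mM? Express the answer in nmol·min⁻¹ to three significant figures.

α = 1 + [I]/Ki = 1 + 0.145/0.0743 = 2.952.
For an uncompetitive inhibitor, both parameters are divided by α, giving Vmax/α and Km/α: Km,app = 0.280 mM, Vmax,app = 32.0 nmol·min⁻¹.
v = Vmax,app·[S]/(Km,app + [S]) = 32.0 × 1.19/(0.280 + 1.19) = 25.9 nmol·min⁻¹.

25.9 nmol·min⁻¹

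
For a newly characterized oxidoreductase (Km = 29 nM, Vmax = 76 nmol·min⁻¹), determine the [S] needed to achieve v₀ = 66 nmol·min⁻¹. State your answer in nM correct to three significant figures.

Rearranging v = Vmax[S]/(Km+[S]) gives [S] = Km·v/(Vmax − v).
[S] = 29 × 66 / (76 − 66) = 1914/10.00 = 191 nM.

191 nM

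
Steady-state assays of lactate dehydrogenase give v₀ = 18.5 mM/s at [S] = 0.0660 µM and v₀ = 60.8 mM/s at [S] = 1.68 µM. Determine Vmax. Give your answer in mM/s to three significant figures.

67.1 mM/s

In reciprocal form, 1/v = (Km/Vmax)·(1/[S]) + 1/Vmax. The two points give (1/[S], 1/v) = (15.15, 0.05405) and (0.5952, 0.01645).
Slope = (0.05405 − 0.01645)/(15.15 − 0.5952) = 0.002584; intercept = 0.05405 − 0.002584×15.15 = 0.01491.
Vmax = 1/intercept = 67.1 mM/s; Km = slope × Vmax = 0.002584 × 67.1 = 0.173 µM.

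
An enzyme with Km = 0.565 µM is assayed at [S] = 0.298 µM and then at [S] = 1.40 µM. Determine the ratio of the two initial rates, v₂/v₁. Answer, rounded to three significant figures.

Since Vmax cancels, v₂/v₁ = [S]₂(Km+[S]₁) / [S]₁(Km+[S]₂).
= 1.40×(0.565+0.298) / (0.298×(0.565+1.40)) = 1.208/0.5856 = 2.06.

2.06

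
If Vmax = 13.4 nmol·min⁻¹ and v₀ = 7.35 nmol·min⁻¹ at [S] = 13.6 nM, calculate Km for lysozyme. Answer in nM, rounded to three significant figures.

11.2 nM

v/Vmax = 7.35/13.4 = 0.5485 = [S]/(Km+[S]).
So Km + [S] = [S]/0.5485 = 24.79 nM, giving Km = 24.79 − 13.6 = 11.2 nM.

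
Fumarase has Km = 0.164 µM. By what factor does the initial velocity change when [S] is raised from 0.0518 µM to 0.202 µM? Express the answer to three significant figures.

2.30

The fractional saturations are [S]/(Km+[S]) = 0.0518/0.2158 = 0.2400 and 0.202/0.3660 = 0.5519.
v₂/v₁ is just their ratio: 0.5519/0.2400 = 2.30.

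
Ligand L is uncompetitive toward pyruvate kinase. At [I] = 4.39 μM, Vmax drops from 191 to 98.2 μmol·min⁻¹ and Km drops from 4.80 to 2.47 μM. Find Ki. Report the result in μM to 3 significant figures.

4.65 μM

Uncompetitive: Vmax,app = Vmax/α (and Km,app = Km/α) with α = 1 + [I]/Ki.
α = Vmax/Vmax,app = 191/98.2 = 1.945.
Ki = [I]/(α − 1) = 4.39/0.9450 = 4.65 μM.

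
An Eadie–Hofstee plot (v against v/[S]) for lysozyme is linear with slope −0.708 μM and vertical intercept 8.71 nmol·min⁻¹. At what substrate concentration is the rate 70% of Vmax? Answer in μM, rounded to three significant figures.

The Eadie–Hofstee slope gives Km = 0.708 μM (slope = −Km).
v/Vmax = [S]/(Km+[S]) = 0.7 ⇒ [S] = Km·0.7/(1−0.7) = 0.708 × 2.333 = 1.65 μM.

1.65 μM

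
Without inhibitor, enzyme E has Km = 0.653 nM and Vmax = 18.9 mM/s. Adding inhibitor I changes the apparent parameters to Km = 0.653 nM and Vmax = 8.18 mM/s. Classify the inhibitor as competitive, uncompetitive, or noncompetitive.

Vmax decreases (18.9 → 8.18 mM/s) while Km is unchanged — pure noncompetitive inhibition.

noncompetitive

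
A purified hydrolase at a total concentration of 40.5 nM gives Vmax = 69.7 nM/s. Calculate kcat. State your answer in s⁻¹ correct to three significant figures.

1.72 s⁻¹

kcat = Vmax/[E]total = 69.7 nM/s / 40.5 nM = 1.72 s⁻¹.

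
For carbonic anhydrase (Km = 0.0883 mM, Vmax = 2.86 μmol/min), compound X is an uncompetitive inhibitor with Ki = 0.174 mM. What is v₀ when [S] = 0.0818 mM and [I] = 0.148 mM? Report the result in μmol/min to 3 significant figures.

0.976 μmol/min

α = 1 + [I]/Ki = 1 + 0.148/0.174 = 1.851.
For an uncompetitive inhibitor, both parameters are divided by α, giving Vmax/α and Km/α: Km,app = 0.0477 mM, Vmax,app = 1.55 μmol/min.
v = Vmax,app·[S]/(Km,app + [S]) = 1.55 × 0.0818/(0.0477 + 0.0818) = 0.976 μmol/min.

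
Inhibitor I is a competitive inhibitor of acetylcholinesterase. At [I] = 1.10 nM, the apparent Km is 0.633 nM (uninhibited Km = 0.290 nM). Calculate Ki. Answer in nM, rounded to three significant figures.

Competitive: Km,app = α·Km with α = 1 + [I]/Ki.
α = Km,app/Km = 0.633/0.290 = 2.183.
Ki = [I]/(α − 1) = 1.10/1.183 = 0.930 nM.

0.930 nM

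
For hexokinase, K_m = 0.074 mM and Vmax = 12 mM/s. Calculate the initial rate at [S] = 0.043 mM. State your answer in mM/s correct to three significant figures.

4.41 mM/s

[S]/(Km+[S]) = 0.043/0.1170 = 0.3675, the fractional saturation.
v = 0.3675 × Vmax = 0.3675 × 12 = 4.41 mM/s.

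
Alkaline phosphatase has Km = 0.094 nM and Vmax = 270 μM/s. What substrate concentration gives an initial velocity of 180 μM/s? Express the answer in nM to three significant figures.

The required fractional saturation is v/Vmax = 180/270 = 0.6667.
Then [S]/(Km+[S]) = 0.6667 ⇒ [S] = 0.094 × 0.6667/(1 − 0.6667) = 0.188 nM.

0.188 nM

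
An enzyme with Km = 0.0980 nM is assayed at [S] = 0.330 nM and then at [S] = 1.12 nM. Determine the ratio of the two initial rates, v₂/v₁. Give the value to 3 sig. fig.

The fractional saturations are [S]/(Km+[S]) = 0.330/0.4280 = 0.7710 and 1.12/1.218 = 0.9195.
v₂/v₁ is just their ratio: 0.9195/0.7710 = 1.19.

1.19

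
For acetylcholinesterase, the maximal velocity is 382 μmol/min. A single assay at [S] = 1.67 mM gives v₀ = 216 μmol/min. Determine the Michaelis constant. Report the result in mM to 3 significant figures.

1.28 mM

From v = Vmax[S]/(Km+[S]), Km = [S](Vmax − v)/v.
Km = 1.67 × (382 − 216) / 216 = 277.2/216 = 1.28 mM.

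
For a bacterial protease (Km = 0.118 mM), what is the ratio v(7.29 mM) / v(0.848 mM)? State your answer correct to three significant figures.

Since Vmax cancels, v₂/v₁ = [S]₂(Km+[S]₁) / [S]₁(Km+[S]₂).
= 7.29×(0.118+0.848) / (0.848×(0.118+7.29)) = 7.042/6.282 = 1.12.

1.12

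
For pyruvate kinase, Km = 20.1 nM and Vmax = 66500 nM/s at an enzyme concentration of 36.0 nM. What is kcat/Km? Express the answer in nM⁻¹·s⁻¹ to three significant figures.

kcat = Vmax/[E]total = 66500/36.0 = 1850 s⁻¹.
kcat/Km = 1850/20.1 = 91.9 nM⁻¹·s⁻¹.

91.9 nM⁻¹·s⁻¹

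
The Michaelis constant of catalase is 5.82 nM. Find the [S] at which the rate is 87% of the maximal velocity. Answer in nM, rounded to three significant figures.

v/Vmax = [S]/(Km+[S]) = 0.87, so [S] = Km·0.87/(1 − 0.87) = 5.82 × 6.692.
[S] = 38.9 nM.

38.9 nM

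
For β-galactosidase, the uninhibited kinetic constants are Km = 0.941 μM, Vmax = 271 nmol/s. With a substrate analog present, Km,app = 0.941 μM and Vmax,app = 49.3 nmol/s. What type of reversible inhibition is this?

noncompetitive

Vmax decreases (271 → 49.3 nmol/s) while Km is unchanged — pure noncompetitive inhibition.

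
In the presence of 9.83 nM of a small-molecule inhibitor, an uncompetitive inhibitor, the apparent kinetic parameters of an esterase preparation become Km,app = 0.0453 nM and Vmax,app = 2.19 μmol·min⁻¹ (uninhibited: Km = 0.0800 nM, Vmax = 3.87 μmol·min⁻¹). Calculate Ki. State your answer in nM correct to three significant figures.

12.8 nM

Uncompetitive: Vmax,app = Vmax/α (and Km,app = Km/α) with α = 1 + [I]/Ki.
α = Vmax/Vmax,app = 3.87/2.19 = 1.767.
Ki = [I]/(α − 1) = 9.83/0.7671 = 12.8 nM.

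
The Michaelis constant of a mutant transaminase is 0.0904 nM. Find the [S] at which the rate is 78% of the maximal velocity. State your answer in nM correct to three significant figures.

0.321 nM

v/Vmax = [S]/(Km+[S]) = 0.78, so [S] = Km·0.78/(1 − 0.78) = 0.0904 × 3.545.
[S] = 0.321 nM.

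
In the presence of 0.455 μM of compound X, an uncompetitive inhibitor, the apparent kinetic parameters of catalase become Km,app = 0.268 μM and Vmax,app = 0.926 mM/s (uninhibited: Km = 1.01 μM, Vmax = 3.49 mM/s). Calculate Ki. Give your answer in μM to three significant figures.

Uncompetitive: Vmax,app = Vmax/α (and Km,app = Km/α) with α = 1 + [I]/Ki.
α = Vmax/Vmax,app = 3.49/0.926 = 3.769.
Ki = [I]/(α − 1) = 0.455/2.769 = 0.164 μM.

0.164 μM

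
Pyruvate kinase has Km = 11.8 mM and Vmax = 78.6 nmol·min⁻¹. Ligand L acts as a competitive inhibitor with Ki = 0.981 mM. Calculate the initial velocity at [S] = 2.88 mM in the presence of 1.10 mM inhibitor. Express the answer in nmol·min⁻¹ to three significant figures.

8.11 nmol·min⁻¹

With α = 1 + [I]/Ki = 1 + 1.10/0.981 = 2.121, the competitive rate law is v = Vmax[S] / (αKm + [S]).
v = 78.6×2.88 / (2.121×11.8 + 2.88) = 226.4/27.91 = 8.11 nmol·min⁻¹.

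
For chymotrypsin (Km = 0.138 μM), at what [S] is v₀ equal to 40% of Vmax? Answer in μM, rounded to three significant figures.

v/Vmax = [S]/(Km+[S]) = 0.4, so [S] = Km·0.4/(1 − 0.4) = 0.138 × 0.6667.
[S] = 0.0920 μM.

0.0920 μM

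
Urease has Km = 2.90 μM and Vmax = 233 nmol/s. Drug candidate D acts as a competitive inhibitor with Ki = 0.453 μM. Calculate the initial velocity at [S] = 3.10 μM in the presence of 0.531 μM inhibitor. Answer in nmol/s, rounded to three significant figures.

76.8 nmol/s

α = 1 + [I]/Ki = 1 + 0.531/0.453 = 2.172.
For a competitive inhibitor, Vmax is unchanged and the apparent Km becomes α·Km: Km,app = 6.30 μM, Vmax,app = 233 nmol/s.
v = Vmax,app·[S]/(Km,app + [S]) = 233 × 3.10/(6.30 + 3.10) = 76.8 nmol/s.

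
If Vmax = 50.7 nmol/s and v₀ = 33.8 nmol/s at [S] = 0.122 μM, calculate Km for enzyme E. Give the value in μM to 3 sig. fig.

From v = Vmax[S]/(Km+[S]), Km = [S](Vmax − v)/v.
Km = 0.122 × (50.7 − 33.8) / 33.8 = 2.062/33.8 = 0.0610 μM.

0.0610 μM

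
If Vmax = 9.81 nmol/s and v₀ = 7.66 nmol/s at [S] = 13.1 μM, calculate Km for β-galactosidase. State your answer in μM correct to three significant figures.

v/Vmax = 7.66/9.81 = 0.7808 = [S]/(Km+[S]).
So Km + [S] = [S]/0.7808 = 16.78 μM, giving Km = 16.78 − 13.1 = 3.68 μM.

3.68 μM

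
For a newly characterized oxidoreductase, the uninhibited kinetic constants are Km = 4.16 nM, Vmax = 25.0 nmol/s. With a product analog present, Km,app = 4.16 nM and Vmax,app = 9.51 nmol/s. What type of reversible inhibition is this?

noncompetitive

Vmax decreases (25.0 → 9.51 nmol/s) while Km is unchanged — pure noncompetitive inhibition.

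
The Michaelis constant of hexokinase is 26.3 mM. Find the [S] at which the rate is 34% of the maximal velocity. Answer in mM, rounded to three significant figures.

v/Vmax = [S]/(Km+[S]) = 0.34, so [S] = Km·0.34/(1 − 0.34) = 26.3 × 0.5152.
[S] = 13.5 mM.

13.5 mM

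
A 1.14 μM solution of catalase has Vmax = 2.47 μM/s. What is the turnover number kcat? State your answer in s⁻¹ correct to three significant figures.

2.17 s⁻¹

kcat = Vmax/[E]total = 2.47 μM/s / 1.14 μM = 2.17 s⁻¹.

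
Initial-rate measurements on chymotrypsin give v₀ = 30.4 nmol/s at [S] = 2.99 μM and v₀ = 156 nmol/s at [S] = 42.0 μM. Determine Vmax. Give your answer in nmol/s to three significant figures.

228 nmol/s

In reciprocal form, 1/v = (Km/Vmax)·(1/[S]) + 1/Vmax. The two points give (1/[S], 1/v) = (0.3344, 0.03289) and (0.02381, 0.006410).
Slope = (0.03289 − 0.006410)/(0.3344 − 0.02381) = 0.08526; intercept = 0.03289 − 0.08526×0.3344 = 0.004380.
Vmax = 1/intercept = 228 nmol/s; Km = slope × Vmax = 0.08526 × 228 = 19.5 μM.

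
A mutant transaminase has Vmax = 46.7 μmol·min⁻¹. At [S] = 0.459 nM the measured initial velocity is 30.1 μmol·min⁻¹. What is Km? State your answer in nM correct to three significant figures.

0.253 nM

From v = Vmax[S]/(Km+[S]), Km = [S](Vmax − v)/v.
Km = 0.459 × (46.7 − 30.1) / 30.1 = 7.619/30.1 = 0.253 nM.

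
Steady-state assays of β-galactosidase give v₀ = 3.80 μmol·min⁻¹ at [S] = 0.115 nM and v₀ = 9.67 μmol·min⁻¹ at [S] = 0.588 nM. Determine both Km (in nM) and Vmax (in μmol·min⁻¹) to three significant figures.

From v = Vmax[S]/(Km+[S]), each point gives Vmax = v(Km+[S])/[S].
Equating: 3.80(Km+0.115)/0.115 = 9.67(Km+0.588)/0.588.
33.04·Km + 3.80 = 16.45·Km + 9.67, so (33.04 − 16.45)·Km = 9.67 − 3.80.
Km = 5.870/16.60 = 0.354 nM; then Vmax = 3.80(0.354+0.115)/0.115 = 15.5 μmol·min⁻¹.

Km = 0.354 nM; Vmax = 15.5 μmol·min⁻¹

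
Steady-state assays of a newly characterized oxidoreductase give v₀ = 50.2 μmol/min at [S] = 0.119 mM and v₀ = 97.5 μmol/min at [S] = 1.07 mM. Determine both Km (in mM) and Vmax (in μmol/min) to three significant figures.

Km = 0.143 mM; Vmax = 111 μmol/min

From v = Vmax[S]/(Km+[S]), each point gives Vmax = v(Km+[S])/[S].
Equating: 50.2(Km+0.119)/0.119 = 97.5(Km+1.07)/1.07.
421.8·Km + 50.2 = 91.12·Km + 97.5, so (421.8 − 91.12)·Km = 97.5 − 50.2.
Km = 47.30/330.7 = 0.143 mM; then Vmax = 50.2(0.143+0.119)/0.119 = 111 μmol/min.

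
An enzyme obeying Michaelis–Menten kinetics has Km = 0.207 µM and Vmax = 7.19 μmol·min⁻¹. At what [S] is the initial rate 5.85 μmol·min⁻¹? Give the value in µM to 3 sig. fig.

Rearranging v = Vmax[S]/(Km+[S]) gives [S] = Km·v/(Vmax − v).
[S] = 0.207 × 5.85 / (7.19 − 5.85) = 1.211/1.340 = 0.904 µM.

0.904 µM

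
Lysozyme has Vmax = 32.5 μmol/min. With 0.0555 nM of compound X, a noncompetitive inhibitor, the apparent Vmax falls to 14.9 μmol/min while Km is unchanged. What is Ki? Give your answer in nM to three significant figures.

0.0470 nM

Noncompetitive: Vmax,app = Vmax/α with α = 1 + [I]/Ki.
α = Vmax/Vmax,app = 32.5/14.9 = 2.181.
Ki = [I]/(α − 1) = 0.0555/1.181 = 0.0470 nM.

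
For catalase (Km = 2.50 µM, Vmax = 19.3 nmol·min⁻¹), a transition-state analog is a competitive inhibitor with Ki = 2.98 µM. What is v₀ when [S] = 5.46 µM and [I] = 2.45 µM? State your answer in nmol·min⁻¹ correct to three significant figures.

With α = 1 + [I]/Ki = 1 + 2.45/2.98 = 1.822, the competitive rate law is v = Vmax[S] / (αKm + [S]).
v = 19.3×5.46 / (1.822×2.50 + 5.46) = 105.4/10.02 = 10.5 nmol·min⁻¹.

10.5 nmol·min⁻¹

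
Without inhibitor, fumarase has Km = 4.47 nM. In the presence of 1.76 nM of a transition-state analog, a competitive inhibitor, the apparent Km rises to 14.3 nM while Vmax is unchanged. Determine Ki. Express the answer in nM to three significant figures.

0.800 nM

Competitive: Km,app = α·Km with α = 1 + [I]/Ki.
α = Km,app/Km = 14.3/4.47 = 3.199.
Ki = [I]/(α − 1) = 1.76/2.199 = 0.800 nM.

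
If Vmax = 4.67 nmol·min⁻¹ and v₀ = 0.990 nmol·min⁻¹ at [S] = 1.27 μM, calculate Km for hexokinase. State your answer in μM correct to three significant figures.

4.72 μM

v/Vmax = 0.990/4.67 = 0.2120 = [S]/(Km+[S]).
So Km + [S] = [S]/0.2120 = 5.991 μM, giving Km = 5.991 − 1.27 = 4.72 μM.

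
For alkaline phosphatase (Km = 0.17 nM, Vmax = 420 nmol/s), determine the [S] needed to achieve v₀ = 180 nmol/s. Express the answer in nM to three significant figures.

0.128 nM

Rearranging v = Vmax[S]/(Km+[S]) gives [S] = Km·v/(Vmax − v).
[S] = 0.17 × 180 / (420 − 180) = 30.60/240.0 = 0.128 nM.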